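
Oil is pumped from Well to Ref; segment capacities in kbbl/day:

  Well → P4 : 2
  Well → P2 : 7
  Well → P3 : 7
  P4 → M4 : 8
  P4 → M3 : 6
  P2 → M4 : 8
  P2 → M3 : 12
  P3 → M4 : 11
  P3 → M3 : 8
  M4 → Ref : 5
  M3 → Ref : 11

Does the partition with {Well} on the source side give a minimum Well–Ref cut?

Given cut capacity: 2 + 7 + 7 = 16.
Augment Well→P4→M4→Ref: bottleneck 2, flow now 2.
Augment Well→P2→M4→Ref: bottleneck 3, flow now 5.
Augment Well→P2→M3→Ref: bottleneck 4, flow now 9.
Augment Well→P3→M3→Ref: bottleneck 7, flow now 16.
No augmenting path remains; maximum flow = 16.
Cut capacity 16 equals the max flow, so it is a minimum cut.

Yes — it is a minimum cut (capacity 16).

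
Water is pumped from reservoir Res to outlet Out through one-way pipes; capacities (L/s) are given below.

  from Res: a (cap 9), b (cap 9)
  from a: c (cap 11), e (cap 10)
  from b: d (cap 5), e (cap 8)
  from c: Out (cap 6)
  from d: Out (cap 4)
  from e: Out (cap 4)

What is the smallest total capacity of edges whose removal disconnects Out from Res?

14

Augment Res→a→c→Out: bottleneck 6, flow now 6.
Augment Res→a→e→Out: bottleneck 3, flow now 9.
Augment Res→b→d→Out: bottleneck 4, flow now 13.
Augment Res→b→e→Out: bottleneck 1, flow now 14.
No augmenting path remains; maximum flow = 14.
By max-flow min-cut, the minimum cut capacity equals the max flow.
In the residual graph, reachable from Res: {Res, a, b, c, d, e}.
Min-cut edges: c→Out (6), d→Out (4), e→Out (4); capacity 6 + 4 + 4 = 14.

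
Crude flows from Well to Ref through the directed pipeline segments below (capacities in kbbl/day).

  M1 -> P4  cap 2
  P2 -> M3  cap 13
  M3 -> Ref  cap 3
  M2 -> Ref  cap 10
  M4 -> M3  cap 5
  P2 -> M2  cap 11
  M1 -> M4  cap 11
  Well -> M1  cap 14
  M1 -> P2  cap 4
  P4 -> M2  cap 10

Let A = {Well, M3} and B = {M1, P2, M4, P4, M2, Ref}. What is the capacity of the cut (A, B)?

17

Edges leaving {Well, M3}: Well→M1 (14), M3→Ref (3).
Cut capacity = 14 + 3 = 17.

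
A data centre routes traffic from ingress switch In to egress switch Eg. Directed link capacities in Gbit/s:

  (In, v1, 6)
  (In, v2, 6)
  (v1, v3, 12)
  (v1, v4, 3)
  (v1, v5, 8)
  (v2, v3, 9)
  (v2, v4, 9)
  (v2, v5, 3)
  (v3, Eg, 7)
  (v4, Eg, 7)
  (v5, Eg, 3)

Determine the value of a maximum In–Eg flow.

12

Augment In→v1→v3→Eg: bottleneck 6, flow now 6.
Augment In→v2→v3→Eg: bottleneck 1, flow now 7.
Augment In→v2→v4→Eg: bottleneck 5, flow now 12.
No augmenting path remains; maximum flow = 12.
In the residual graph, reachable from In: {In}.
Min-cut edges: In→v1 (6), In→v2 (6); capacity 6 + 6 = 12.
This cut is saturated, so no flow can exceed 12.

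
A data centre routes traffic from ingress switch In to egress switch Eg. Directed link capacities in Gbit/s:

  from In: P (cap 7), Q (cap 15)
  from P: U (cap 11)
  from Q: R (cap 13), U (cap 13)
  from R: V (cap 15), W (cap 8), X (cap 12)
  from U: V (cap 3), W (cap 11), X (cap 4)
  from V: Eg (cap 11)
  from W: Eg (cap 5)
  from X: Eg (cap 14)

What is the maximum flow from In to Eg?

22

Augment In→P→U→V→Eg: bottleneck 3, flow now 3.
Augment In→P→U→W→Eg: bottleneck 4, flow now 7.
Augment In→Q→R→V→Eg: bottleneck 8, flow now 15.
Augment In→Q→R→W→Eg: bottleneck 1, flow now 16.
Augment In→Q→R→X→Eg: bottleneck 4, flow now 20.
Augment In→Q→U→X→Eg: bottleneck 2, flow now 22.
No augmenting path remains; maximum flow = 22.
In the residual graph, reachable from In: {In}.
Min-cut edges: In→P (7), In→Q (15); capacity 7 + 15 = 22.
This cut is saturated, so no flow can exceed 22.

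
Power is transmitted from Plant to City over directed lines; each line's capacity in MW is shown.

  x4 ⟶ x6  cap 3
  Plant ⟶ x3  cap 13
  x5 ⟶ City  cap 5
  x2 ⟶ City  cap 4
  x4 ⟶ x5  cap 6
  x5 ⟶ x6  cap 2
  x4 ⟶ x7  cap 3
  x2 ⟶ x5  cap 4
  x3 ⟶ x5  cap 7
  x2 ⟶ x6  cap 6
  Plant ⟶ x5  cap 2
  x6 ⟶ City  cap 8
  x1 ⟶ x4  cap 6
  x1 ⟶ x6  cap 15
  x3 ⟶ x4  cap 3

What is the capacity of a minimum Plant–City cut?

10

Augment Plant→x5→City: bottleneck 2, flow now 2.
Augment Plant→x3→x5→City: bottleneck 3, flow now 5.
Augment Plant→x3→x4→x6→City: bottleneck 3, flow now 8.
Augment Plant→x3→x5→x6→City: bottleneck 2, flow now 10.
No augmenting path remains; maximum flow = 10.
By max-flow min-cut, the minimum cut capacity equals the max flow.
In the residual graph, reachable from Plant: {Plant, x3, x5}.
Min-cut edges: x3→x4 (3), x5→x6 (2), x5→City (5); capacity 3 + 2 + 5 = 10.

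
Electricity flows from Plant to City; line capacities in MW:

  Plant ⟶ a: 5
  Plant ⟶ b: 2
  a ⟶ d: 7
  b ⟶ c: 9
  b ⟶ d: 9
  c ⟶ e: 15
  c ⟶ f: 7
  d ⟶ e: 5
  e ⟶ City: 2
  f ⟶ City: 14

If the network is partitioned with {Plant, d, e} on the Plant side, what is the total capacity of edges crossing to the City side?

Edges leaving {Plant, d, e}: Plant→a (5), Plant→b (2), e→City (2).
Cut capacity = 5 + 2 + 2 = 9.

9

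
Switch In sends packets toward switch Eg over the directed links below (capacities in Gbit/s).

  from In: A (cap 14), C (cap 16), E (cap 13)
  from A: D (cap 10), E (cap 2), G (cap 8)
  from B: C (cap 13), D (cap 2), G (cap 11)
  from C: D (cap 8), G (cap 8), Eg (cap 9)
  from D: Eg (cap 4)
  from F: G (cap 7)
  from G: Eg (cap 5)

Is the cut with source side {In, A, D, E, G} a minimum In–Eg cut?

No — its capacity is 25, but the minimum cut has capacity 18.

Given cut capacity: 16 + 4 + 5 = 25.
Augment In→C→Eg: bottleneck 9, flow now 9.
Augment In→A→D→Eg: bottleneck 4, flow now 13.
Augment In→A→G→Eg: bottleneck 5, flow now 18.
No augmenting path remains; maximum flow = 18.
In the residual graph, reachable from In: {In, A, C, D, E, G}.
Min-cut edges: C→Eg (9), D→Eg (4), G→Eg (5); capacity 9 + 4 + 5 = 18.
Cut capacity 25 exceeds the max flow 18, so it is not minimum.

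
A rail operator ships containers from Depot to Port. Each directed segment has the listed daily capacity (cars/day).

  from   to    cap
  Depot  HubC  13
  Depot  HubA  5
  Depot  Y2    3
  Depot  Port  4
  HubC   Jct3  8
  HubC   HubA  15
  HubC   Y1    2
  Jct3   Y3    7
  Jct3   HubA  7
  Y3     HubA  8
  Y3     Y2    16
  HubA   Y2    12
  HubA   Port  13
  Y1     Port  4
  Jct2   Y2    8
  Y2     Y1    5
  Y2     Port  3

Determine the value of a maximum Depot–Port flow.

Augment Depot→Port: bottleneck 4, flow now 4.
Augment Depot→HubA→Port: bottleneck 5, flow now 9.
Augment Depot→Y2→Port: bottleneck 3, flow now 12.
Augment Depot→HubC→HubA→Port: bottleneck 8, flow now 20.
Augment Depot→HubC→Y1→Port: bottleneck 2, flow now 22.
Augment Depot→HubC→HubA→Y2→Y1→Port: bottleneck 2, flow now 24.
No augmenting path remains; maximum flow = 24.
In the residual graph, reachable from Depot: {Depot, HubC, Jct3, Y3, HubA, Y1, Y2}.
Min-cut edges: Depot→Port (4), HubA→Port (13), Y1→Port (4), Y2→Port (3); capacity 4 + 13 + 4 + 3 = 24.
This cut is saturated, so no flow can exceed 24.

24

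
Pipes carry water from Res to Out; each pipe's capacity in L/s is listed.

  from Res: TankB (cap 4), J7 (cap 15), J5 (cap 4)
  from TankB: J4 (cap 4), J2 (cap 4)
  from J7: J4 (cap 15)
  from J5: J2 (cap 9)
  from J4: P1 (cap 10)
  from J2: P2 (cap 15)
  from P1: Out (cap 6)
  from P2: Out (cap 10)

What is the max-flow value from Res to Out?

Augment Res→TankB→J4→P1→Out: bottleneck 4, flow now 4.
Augment Res→J7→J4→P1→Out: bottleneck 2, flow now 6.
Augment Res→J5→J2→P2→Out: bottleneck 4, flow now 10.
Augment Res→J7→J4→TankB→J2→P2→Out: bottleneck 4, flow now 14. (uses reverse residual edge)
No augmenting path remains; maximum flow = 14.
In the residual graph, reachable from Res: {Res, J7, J4, P1}.
Min-cut edges: Res→TankB (4), Res→J5 (4), P1→Out (6); capacity 4 + 4 + 6 = 14.
This cut is saturated, so no flow can exceed 14.

14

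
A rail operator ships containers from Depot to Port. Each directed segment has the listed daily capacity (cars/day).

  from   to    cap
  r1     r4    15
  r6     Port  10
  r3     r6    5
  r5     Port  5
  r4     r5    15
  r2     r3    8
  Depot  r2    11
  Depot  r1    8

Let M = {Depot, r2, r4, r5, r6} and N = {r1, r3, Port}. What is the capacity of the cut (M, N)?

31

Edges leaving {Depot, r2, r4, r5, r6}: Depot→r1 (8), r2→r3 (8), r5→Port (5), r6→Port (10).
Cut capacity = 8 + 8 + 5 + 10 = 31.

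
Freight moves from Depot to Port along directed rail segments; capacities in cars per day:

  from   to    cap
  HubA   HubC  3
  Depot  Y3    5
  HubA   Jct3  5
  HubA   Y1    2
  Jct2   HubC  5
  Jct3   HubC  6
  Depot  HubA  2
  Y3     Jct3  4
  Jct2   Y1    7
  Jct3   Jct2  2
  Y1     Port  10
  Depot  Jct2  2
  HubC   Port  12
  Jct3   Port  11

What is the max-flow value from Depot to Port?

Augment Depot→Y3→Jct3→Port: bottleneck 4, flow now 4.
Augment Depot→HubA→Jct3→Port: bottleneck 2, flow now 6.
Augment Depot→Jct2→HubC→Port: bottleneck 2, flow now 8.
No augmenting path remains; maximum flow = 8.
In the residual graph, reachable from Depot: {Depot, Y3}.
Min-cut edges: Depot→HubA (2), Depot→Jct2 (2), Y3→Jct3 (4); capacity 2 + 2 + 4 = 8.
This cut is saturated, so no flow can exceed 8.

8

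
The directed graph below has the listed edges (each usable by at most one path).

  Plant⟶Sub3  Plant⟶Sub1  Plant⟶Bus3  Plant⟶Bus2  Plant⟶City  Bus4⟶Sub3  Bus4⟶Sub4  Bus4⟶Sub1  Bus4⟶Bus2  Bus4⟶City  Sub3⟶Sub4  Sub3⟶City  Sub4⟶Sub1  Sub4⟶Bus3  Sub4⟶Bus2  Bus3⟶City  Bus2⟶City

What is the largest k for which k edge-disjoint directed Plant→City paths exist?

4

Assign every edge capacity 1; by Menger, the answer equals the max flow.
Path Plant→City (+1); total 1.
Path Plant→Sub3→City (+1); total 2.
Path Plant→Bus3→City (+1); total 3.
Path Plant→Bus2→City (+1); total 4.
No residual Plant→City path; max flow = 4.
Certifying cut of size 4: {Plant→Bus2, Plant→Bus3, Plant→City, Plant→Sub3}.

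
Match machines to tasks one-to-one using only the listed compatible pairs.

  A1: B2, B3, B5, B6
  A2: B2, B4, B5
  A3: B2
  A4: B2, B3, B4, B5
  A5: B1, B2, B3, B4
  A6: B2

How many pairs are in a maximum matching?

Unit-capacity flow: source→left, listed edges, right→sink; max matching = max flow.
Augmenting path A1→B2 (+1); matched 1.
Augmenting path A2→B4 (+1); matched 2.
Augmenting path A4→B3 (+1); matched 3.
Augmenting path A5→B1 (+1); matched 4.
Augmenting path A3→B2→A1→B5 (+1); matched 5.
No augmenting path remains; maximum matching = 5.
König certificate: {A1, A2, A4, A5, B2} is a vertex cover of size 5 (every listed pair touches it), so no matching can be larger.

5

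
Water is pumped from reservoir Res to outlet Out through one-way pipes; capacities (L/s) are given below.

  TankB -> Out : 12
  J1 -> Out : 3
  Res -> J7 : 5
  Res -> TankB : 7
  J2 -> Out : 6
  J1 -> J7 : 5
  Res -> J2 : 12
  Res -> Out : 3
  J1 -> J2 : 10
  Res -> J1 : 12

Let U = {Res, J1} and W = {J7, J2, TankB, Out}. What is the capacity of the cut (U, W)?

Edges leaving {Res, J1}: Res→J7 (5), Res→J2 (12), Res→TankB (7), Res→Out (3), J1→J7 (5), J1→J2 (10), J1→Out (3).
Cut capacity = 5 + 12 + 7 + 3 + 5 + 10 + 3 = 45.

45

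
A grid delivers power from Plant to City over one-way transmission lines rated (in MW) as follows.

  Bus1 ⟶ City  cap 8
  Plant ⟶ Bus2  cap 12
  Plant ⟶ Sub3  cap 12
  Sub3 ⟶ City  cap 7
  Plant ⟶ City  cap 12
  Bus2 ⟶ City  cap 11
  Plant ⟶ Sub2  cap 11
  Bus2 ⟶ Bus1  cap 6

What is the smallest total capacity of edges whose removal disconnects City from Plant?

31

Augment Plant→City: bottleneck 12, flow now 12.
Augment Plant→Sub3→City: bottleneck 7, flow now 19.
Augment Plant→Bus2→City: bottleneck 11, flow now 30.
Augment Plant→Bus2→Bus1→City: bottleneck 1, flow now 31.
No augmenting path remains; maximum flow = 31.
By max-flow min-cut, the minimum cut capacity equals the max flow.
In the residual graph, reachable from Plant: {Plant, Sub3, Sub2}.
Min-cut edges: Plant→Bus2 (12), Plant→City (12), Sub3→City (7); capacity 12 + 12 + 7 = 31.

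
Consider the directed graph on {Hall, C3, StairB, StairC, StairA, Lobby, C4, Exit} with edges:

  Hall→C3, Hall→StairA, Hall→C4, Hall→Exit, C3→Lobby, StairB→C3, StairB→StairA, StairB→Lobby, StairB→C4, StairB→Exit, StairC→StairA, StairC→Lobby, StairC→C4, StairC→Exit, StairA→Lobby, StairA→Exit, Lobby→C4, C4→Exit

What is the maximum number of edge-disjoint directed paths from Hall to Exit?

3

Assign every edge capacity 1; by Menger, the answer equals the max flow.
Path Hall→Exit (+1); total 1.
Path Hall→StairA→Exit (+1); total 2.
Path Hall→C4→Exit (+1); total 3.
No residual Hall→Exit path; max flow = 3.
Certifying cut of size 3: {C4→Exit, Hall→Exit, Hall→StairA}.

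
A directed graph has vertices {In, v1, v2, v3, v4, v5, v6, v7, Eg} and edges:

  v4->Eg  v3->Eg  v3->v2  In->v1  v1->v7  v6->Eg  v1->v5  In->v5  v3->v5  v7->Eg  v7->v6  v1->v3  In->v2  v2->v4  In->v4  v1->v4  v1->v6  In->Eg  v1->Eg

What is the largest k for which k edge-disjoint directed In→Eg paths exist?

3

Assign every edge capacity 1; by Menger, the answer equals the max flow.
Path In→Eg (+1); total 1.
Path In→v1→Eg (+1); total 2.
Path In→v4→Eg (+1); total 3.
No residual In→Eg path; max flow = 3.
Certifying cut of size 3: {In→Eg, In→v1, v4→Eg}.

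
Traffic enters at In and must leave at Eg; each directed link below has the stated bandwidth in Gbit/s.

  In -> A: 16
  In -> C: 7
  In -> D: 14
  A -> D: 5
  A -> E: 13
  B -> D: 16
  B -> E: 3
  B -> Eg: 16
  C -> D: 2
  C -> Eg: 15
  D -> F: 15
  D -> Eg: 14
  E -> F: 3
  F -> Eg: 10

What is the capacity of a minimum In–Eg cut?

29

Augment In→C→Eg: bottleneck 7, flow now 7.
Augment In→D→Eg: bottleneck 14, flow now 21.
Augment In→A→D→F→Eg: bottleneck 5, flow now 26.
Augment In→A→E→F→Eg: bottleneck 3, flow now 29.
No augmenting path remains; maximum flow = 29.
By max-flow min-cut, the minimum cut capacity equals the max flow.
In the residual graph, reachable from In: {In, A, E}.
Min-cut edges: In→C (7), In→D (14), A→D (5), E→F (3); capacity 7 + 14 + 5 + 3 = 29.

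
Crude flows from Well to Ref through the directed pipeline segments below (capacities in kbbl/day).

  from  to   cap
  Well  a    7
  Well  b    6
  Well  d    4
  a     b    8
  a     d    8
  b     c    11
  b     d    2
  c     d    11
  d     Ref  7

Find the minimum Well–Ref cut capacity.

Augment Well→d→Ref: bottleneck 4, flow now 4.
Augment Well→a→d→Ref: bottleneck 3, flow now 7.
No augmenting path remains; maximum flow = 7.
By max-flow min-cut, the minimum cut capacity equals the max flow.
In the residual graph, reachable from Well: {Well, a, b, c, d}.
Min-cut edges: d→Ref (7); capacity 7 = 7.

7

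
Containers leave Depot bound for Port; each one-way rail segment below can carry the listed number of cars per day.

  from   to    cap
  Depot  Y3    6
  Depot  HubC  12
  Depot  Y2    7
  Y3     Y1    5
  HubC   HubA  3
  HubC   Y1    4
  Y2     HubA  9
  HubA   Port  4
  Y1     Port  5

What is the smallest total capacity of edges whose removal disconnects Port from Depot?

9

Augment Depot→Y3→Y1→Port: bottleneck 5, flow now 5.
Augment Depot→HubC→HubA→Port: bottleneck 3, flow now 8.
Augment Depot→Y2→HubA→Port: bottleneck 1, flow now 9.
No augmenting path remains; maximum flow = 9.
By max-flow min-cut, the minimum cut capacity equals the max flow.
In the residual graph, reachable from Depot: {Depot, Y3, HubC, Y2, HubA, Y1}.
Min-cut edges: HubA→Port (4), Y1→Port (5); capacity 4 + 5 = 9.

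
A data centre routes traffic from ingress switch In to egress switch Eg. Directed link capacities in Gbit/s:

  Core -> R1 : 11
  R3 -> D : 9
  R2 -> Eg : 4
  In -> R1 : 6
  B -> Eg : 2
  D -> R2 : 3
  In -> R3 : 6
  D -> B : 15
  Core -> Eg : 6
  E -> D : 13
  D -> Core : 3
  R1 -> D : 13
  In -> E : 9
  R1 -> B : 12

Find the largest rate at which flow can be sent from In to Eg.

8

Augment In→R1→B→Eg: bottleneck 2, flow now 2.
Augment In→R1→D→R2→Eg: bottleneck 3, flow now 5.
Augment In→R1→D→Core→Eg: bottleneck 1, flow now 6.
Augment In→R3→D→Core→Eg: bottleneck 2, flow now 8.
No augmenting path remains; maximum flow = 8.
In the residual graph, reachable from In: {In, R1, R3, E, D, B}.
Min-cut edges: D→R2 (3), D→Core (3), B→Eg (2); capacity 3 + 3 + 2 = 8.
This cut is saturated, so no flow can exceed 8.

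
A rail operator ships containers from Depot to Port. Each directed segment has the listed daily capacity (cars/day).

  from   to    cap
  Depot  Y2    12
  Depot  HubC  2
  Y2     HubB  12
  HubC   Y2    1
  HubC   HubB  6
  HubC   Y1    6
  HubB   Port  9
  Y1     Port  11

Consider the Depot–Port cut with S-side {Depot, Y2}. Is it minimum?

Given cut capacity: 2 + 12 = 14.
Augment Depot→Y2→HubB→Port: bottleneck 9, flow now 9.
Augment Depot→HubC→Y1→Port: bottleneck 2, flow now 11.
No augmenting path remains; maximum flow = 11.
In the residual graph, reachable from Depot: {Depot, Y2, HubB}.
Min-cut edges: Depot→HubC (2), HubB→Port (9); capacity 2 + 9 = 11.
Cut capacity 14 exceeds the max flow 11, so it is not minimum.

No — its capacity is 14, but the minimum cut has capacity 11.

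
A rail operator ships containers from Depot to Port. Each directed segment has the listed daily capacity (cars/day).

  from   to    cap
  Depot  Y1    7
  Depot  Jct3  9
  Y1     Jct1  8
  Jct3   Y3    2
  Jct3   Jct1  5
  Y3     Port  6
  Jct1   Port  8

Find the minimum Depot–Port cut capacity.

10

Augment Depot→Y1→Jct1→Port: bottleneck 7, flow now 7.
Augment Depot→Jct3→Y3→Port: bottleneck 2, flow now 9.
Augment Depot→Jct3→Jct1→Port: bottleneck 1, flow now 10.
No augmenting path remains; maximum flow = 10.
By max-flow min-cut, the minimum cut capacity equals the max flow.
In the residual graph, reachable from Depot: {Depot, Y1, Jct3, Jct1}.
Min-cut edges: Jct3→Y3 (2), Jct1→Port (8); capacity 2 + 8 = 10.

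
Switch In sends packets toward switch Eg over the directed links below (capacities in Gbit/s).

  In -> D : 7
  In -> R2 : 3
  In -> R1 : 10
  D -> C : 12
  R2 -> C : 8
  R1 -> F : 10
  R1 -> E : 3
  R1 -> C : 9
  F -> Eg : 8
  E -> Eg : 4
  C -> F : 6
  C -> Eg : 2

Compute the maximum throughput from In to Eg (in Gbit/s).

13

Augment In→D→C→Eg: bottleneck 2, flow now 2.
Augment In→R1→F→Eg: bottleneck 8, flow now 10.
Augment In→R1→E→Eg: bottleneck 2, flow now 12.
Augment In→D→C→F→R1→E→Eg: bottleneck 1, flow now 13. (uses reverse residual edge)
No augmenting path remains; maximum flow = 13.
In the residual graph, reachable from In: {In, D, R2, R1, F, C}.
Min-cut edges: R1→E (3), F→Eg (8), C→Eg (2); capacity 3 + 8 + 2 = 13.
This cut is saturated, so no flow can exceed 13.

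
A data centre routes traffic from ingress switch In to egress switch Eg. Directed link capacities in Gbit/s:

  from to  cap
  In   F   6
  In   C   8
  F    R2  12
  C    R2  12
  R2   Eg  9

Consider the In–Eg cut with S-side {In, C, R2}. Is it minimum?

No — its capacity is 15, but the minimum cut has capacity 9.

Given cut capacity: 6 + 9 = 15.
Augment In→F→R2→Eg: bottleneck 6, flow now 6.
Augment In→C→R2→Eg: bottleneck 3, flow now 9.
No augmenting path remains; maximum flow = 9.
In the residual graph, reachable from In: {In, F, C, R2}.
Min-cut edges: R2→Eg (9); capacity 9 = 9.
Cut capacity 15 exceeds the max flow 9, so it is not minimum.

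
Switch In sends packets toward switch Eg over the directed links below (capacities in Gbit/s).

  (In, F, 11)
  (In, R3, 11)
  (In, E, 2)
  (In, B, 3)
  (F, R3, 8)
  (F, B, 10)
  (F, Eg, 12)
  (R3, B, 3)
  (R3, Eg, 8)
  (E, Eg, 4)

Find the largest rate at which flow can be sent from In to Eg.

Augment In→F→Eg: bottleneck 11, flow now 11.
Augment In→R3→Eg: bottleneck 8, flow now 19.
Augment In→E→Eg: bottleneck 2, flow now 21.
No augmenting path remains; maximum flow = 21.
In the residual graph, reachable from In: {In, R3, B}.
Min-cut edges: In→F (11), In→E (2), R3→Eg (8); capacity 11 + 2 + 8 = 21.
This cut is saturated, so no flow can exceed 21.

21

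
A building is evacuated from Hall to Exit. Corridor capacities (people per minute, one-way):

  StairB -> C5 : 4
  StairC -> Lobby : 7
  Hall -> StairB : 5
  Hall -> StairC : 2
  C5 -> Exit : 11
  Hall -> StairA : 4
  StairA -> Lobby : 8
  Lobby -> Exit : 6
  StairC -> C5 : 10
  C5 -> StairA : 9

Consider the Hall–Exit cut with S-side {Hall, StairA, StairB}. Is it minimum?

No — its capacity is 14, but the minimum cut has capacity 10.

Given cut capacity: 2 + 8 + 4 = 14.
Augment Hall→StairA→Lobby→Exit: bottleneck 4, flow now 4.
Augment Hall→StairC→Lobby→Exit: bottleneck 2, flow now 6.
Augment Hall→StairB→C5→Exit: bottleneck 4, flow now 10.
No augmenting path remains; maximum flow = 10.
In the residual graph, reachable from Hall: {Hall, StairB}.
Min-cut edges: Hall→StairA (4), Hall→StairC (2), StairB→C5 (4); capacity 4 + 2 + 4 = 10.
Cut capacity 14 exceeds the max flow 10, so it is not minimum.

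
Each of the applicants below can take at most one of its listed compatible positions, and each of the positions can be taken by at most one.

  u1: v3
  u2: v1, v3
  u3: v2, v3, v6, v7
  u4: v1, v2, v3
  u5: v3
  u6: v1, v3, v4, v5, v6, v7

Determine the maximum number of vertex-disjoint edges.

5

Unit-capacity flow: source→left, listed edges, right→sink; max matching = max flow.
Augmenting path u1→v3 (+1); matched 1.
Augmenting path u2→v1 (+1); matched 2.
Augmenting path u3→v2 (+1); matched 3.
Augmenting path u6→v4 (+1); matched 4.
Augmenting path u4→v2→u3→v6 (+1); matched 5.
No augmenting path remains; maximum matching = 5.
König certificate: {u2, u3, u4, u6, v3} is a vertex cover of size 5 (every listed pair touches it), so no matching can be larger.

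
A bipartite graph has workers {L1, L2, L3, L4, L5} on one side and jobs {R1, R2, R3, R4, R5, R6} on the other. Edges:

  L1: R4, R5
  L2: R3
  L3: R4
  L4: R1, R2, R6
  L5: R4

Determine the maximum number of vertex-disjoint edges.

4

Unit-capacity flow: source→left, listed edges, right→sink; max matching = max flow.
Augmenting path L1→R4 (+1); matched 1.
Augmenting path L2→R3 (+1); matched 2.
Augmenting path L4→R1 (+1); matched 3.
Augmenting path L3→R4→L1→R5 (+1); matched 4.
No augmenting path remains; maximum matching = 4.
König certificate: {L1, L2, L4, R4} is a vertex cover of size 4 (every listed pair touches it), so no matching can be larger.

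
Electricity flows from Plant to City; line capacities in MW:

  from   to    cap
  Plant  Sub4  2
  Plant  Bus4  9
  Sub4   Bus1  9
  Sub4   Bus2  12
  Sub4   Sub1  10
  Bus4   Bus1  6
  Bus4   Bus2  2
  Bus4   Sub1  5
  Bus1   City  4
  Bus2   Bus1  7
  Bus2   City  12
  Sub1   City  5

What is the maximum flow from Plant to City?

Augment Plant→Sub4→Bus1→City: bottleneck 2, flow now 2.
Augment Plant→Bus4→Bus1→City: bottleneck 2, flow now 4.
Augment Plant→Bus4→Bus2→City: bottleneck 2, flow now 6.
Augment Plant→Bus4→Sub1→City: bottleneck 5, flow now 11.
No augmenting path remains; maximum flow = 11.
In the residual graph, reachable from Plant: {Plant}.
Min-cut edges: Plant→Sub4 (2), Plant→Bus4 (9); capacity 2 + 9 = 11.
This cut is saturated, so no flow can exceed 11.

11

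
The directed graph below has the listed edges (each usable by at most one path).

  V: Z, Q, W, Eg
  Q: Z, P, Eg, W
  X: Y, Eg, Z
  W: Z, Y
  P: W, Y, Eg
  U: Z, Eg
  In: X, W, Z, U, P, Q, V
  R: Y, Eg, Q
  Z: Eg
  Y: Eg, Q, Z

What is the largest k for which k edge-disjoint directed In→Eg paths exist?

Assign every edge capacity 1; by Menger, the answer equals the max flow.
Path In→P→Eg (+1); total 1.
Path In→Q→Eg (+1); total 2.
Path In→U→Eg (+1); total 3.
Path In→V→Eg (+1); total 4.
Path In→X→Eg (+1); total 5.
Path In→Z→Eg (+1); total 6.
Path In→W→Y→Eg (+1); total 7.
No residual In→Eg path; max flow = 7.
Certifying cut of size 7: {In→P, In→Q, In→U, In→V, In→W, In→X, In→Z}.

7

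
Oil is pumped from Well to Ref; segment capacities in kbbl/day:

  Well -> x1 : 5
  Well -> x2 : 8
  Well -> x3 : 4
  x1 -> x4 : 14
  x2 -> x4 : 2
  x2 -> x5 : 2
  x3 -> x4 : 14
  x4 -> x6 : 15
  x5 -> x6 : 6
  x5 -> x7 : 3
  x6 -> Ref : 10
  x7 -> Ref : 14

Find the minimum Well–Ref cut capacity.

12

Augment Well→x1→x4→x6→Ref: bottleneck 5, flow now 5.
Augment Well→x2→x4→x6→Ref: bottleneck 2, flow now 7.
Augment Well→x2→x5→x6→Ref: bottleneck 2, flow now 9.
Augment Well→x3→x4→x6→Ref: bottleneck 1, flow now 10.
Augment Well→x3→x4→x6→x5→x7→Ref: bottleneck 2, flow now 12. (uses reverse residual edge)
No augmenting path remains; maximum flow = 12.
By max-flow min-cut, the minimum cut capacity equals the max flow.
In the residual graph, reachable from Well: {Well, x1, x2, x3, x4, x6}.
Min-cut edges: x2→x5 (2), x6→Ref (10); capacity 2 + 10 = 12.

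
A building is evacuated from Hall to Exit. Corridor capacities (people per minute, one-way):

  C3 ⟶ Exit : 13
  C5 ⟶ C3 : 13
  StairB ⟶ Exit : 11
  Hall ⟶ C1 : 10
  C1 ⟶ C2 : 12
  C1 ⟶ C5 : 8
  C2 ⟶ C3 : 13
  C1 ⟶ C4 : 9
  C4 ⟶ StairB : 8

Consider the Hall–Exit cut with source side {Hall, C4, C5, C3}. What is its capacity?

Edges leaving {Hall, C4, C5, C3}: Hall→C1 (10), C4→StairB (8), C3→Exit (13).
Cut capacity = 10 + 8 + 13 = 31.

31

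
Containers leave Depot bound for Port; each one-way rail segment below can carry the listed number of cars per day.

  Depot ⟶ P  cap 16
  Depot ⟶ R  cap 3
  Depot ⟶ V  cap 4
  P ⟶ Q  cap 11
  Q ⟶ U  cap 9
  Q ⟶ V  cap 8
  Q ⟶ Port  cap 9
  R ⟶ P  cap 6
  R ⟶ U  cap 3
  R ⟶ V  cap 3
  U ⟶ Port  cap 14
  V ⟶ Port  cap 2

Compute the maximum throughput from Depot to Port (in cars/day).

16

Augment Depot→V→Port: bottleneck 2, flow now 2.
Augment Depot→P→Q→Port: bottleneck 9, flow now 11.
Augment Depot→R→U→Port: bottleneck 3, flow now 14.
Augment Depot→P→Q→U→Port: bottleneck 2, flow now 16.
No augmenting path remains; maximum flow = 16.
In the residual graph, reachable from Depot: {Depot, P, V}.
Min-cut edges: Depot→R (3), P→Q (11), V→Port (2); capacity 3 + 11 + 2 = 16.
This cut is saturated, so no flow can exceed 16.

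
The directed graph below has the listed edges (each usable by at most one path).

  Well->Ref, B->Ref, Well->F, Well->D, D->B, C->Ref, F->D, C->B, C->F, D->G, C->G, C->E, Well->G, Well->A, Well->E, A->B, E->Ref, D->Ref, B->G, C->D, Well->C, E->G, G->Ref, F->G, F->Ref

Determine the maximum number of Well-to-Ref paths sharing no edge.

Assign every edge capacity 1; by Menger, the answer equals the max flow.
Path Well→Ref (+1); total 1.
Path Well→C→Ref (+1); total 2.
Path Well→D→Ref (+1); total 3.
Path Well→E→Ref (+1); total 4.
Path Well→F→Ref (+1); total 5.
Path Well→G→Ref (+1); total 6.
Path Well→A→B→Ref (+1); total 7.
No residual Well→Ref path; max flow = 7.
Certifying cut of size 7: {Well→A, Well→C, Well→D, Well→E, Well→F, Well→G, Well→Ref}.

7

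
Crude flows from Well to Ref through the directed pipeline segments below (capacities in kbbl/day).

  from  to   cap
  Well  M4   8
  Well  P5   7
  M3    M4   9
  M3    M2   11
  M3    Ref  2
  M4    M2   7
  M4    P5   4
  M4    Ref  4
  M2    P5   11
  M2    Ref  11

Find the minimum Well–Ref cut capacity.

Augment Well→M4→Ref: bottleneck 4, flow now 4.
Augment Well→M4→M2→Ref: bottleneck 4, flow now 8.
No augmenting path remains; maximum flow = 8.
By max-flow min-cut, the minimum cut capacity equals the max flow.
In the residual graph, reachable from Well: {Well, P5}.
Min-cut edges: Well→M4 (8); capacity 8 = 8.

8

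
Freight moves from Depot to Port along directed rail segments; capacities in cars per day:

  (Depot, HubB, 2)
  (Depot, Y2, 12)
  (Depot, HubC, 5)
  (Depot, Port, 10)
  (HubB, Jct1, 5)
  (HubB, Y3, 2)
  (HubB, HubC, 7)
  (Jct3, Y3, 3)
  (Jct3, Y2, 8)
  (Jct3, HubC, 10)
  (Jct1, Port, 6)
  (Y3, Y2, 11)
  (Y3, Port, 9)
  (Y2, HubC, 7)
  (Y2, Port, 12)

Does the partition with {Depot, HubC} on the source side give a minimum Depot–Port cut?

Given cut capacity: 2 + 12 + 10 = 24.
Augment Depot→Port: bottleneck 10, flow now 10.
Augment Depot→Y2→Port: bottleneck 12, flow now 22.
Augment Depot→HubB→Jct1→Port: bottleneck 2, flow now 24.
No augmenting path remains; maximum flow = 24.
Cut capacity 24 equals the max flow, so it is a minimum cut.

Yes — it is a minimum cut (capacity 24).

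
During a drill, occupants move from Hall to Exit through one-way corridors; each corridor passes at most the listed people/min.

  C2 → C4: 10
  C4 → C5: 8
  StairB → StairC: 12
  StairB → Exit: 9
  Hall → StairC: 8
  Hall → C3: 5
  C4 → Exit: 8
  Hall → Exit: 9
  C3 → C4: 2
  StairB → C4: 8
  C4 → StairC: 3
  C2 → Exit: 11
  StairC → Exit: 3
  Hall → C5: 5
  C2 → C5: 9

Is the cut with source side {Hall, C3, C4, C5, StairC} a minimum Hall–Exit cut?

No — its capacity is 20, but the minimum cut has capacity 14.

Given cut capacity: 9 + 8 + 3 = 20.
Augment Hall→Exit: bottleneck 9, flow now 9.
Augment Hall→StairC→Exit: bottleneck 3, flow now 12.
Augment Hall→C3→C4→Exit: bottleneck 2, flow now 14.
No augmenting path remains; maximum flow = 14.
In the residual graph, reachable from Hall: {Hall, C3, C5, StairC}.
Min-cut edges: Hall→Exit (9), C3→C4 (2), StairC→Exit (3); capacity 9 + 2 + 3 = 14.
Cut capacity 20 exceeds the max flow 14, so it is not minimum.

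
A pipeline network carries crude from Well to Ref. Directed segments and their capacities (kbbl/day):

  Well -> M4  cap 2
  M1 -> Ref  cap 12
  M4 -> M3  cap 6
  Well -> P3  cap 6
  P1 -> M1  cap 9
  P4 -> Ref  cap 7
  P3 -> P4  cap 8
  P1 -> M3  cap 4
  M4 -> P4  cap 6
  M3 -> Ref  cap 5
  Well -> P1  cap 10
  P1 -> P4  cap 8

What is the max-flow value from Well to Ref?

Augment Well→P3→P4→Ref: bottleneck 6, flow now 6.
Augment Well→M4→P4→Ref: bottleneck 1, flow now 7.
Augment Well→M4→M3→Ref: bottleneck 1, flow now 8.
Augment Well→P1→M1→Ref: bottleneck 9, flow now 17.
Augment Well→P1→M3→Ref: bottleneck 1, flow now 18.
No augmenting path remains; maximum flow = 18.
In the residual graph, reachable from Well: {Well}.
Min-cut edges: Well→P3 (6), Well→M4 (2), Well→P1 (10); capacity 6 + 2 + 10 = 18.
This cut is saturated, so no flow can exceed 18.

18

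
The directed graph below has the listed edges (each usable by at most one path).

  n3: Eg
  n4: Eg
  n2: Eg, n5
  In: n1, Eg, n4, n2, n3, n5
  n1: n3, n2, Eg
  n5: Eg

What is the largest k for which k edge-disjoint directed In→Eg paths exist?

Assign every edge capacity 1; by Menger, the answer equals the max flow.
Path In→Eg (+1); total 1.
Path In→n1→Eg (+1); total 2.
Path In→n2→Eg (+1); total 3.
Path In→n3→Eg (+1); total 4.
Path In→n4→Eg (+1); total 5.
Path In→n5→Eg (+1); total 6.
No residual In→Eg path; max flow = 6.
Certifying cut of size 6: {In→Eg, In→n1, In→n2, In→n3, In→n4, In→n5}.

6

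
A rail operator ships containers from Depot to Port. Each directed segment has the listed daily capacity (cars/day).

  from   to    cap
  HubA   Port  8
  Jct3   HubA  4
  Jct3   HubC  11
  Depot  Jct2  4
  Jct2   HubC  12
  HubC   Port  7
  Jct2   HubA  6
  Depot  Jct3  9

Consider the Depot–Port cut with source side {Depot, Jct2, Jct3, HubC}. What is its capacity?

Edges leaving {Depot, Jct2, Jct3, HubC}: Jct2→HubA (6), Jct3→HubA (4), HubC→Port (7).
Cut capacity = 6 + 4 + 7 = 17.

17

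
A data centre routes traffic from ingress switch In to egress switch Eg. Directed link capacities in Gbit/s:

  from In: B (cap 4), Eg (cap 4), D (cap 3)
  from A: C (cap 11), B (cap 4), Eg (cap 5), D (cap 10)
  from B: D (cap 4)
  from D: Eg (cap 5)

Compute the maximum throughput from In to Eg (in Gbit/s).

Augment In→Eg: bottleneck 4, flow now 4.
Augment In→D→Eg: bottleneck 3, flow now 7.
Augment In→B→D→Eg: bottleneck 2, flow now 9.
No augmenting path remains; maximum flow = 9.
In the residual graph, reachable from In: {In, B, D}.
Min-cut edges: In→Eg (4), D→Eg (5); capacity 4 + 5 = 9.
This cut is saturated, so no flow can exceed 9.

9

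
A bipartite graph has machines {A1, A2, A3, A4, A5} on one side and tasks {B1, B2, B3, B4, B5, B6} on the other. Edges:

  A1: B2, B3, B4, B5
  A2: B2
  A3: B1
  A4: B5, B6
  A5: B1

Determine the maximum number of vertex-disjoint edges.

Unit-capacity flow: source→left, listed edges, right→sink; max matching = max flow.
Augmenting path A1→B2 (+1); matched 1.
Augmenting path A3→B1 (+1); matched 2.
Augmenting path A4→B5 (+1); matched 3.
Augmenting path A2→B2→A1→B3 (+1); matched 4.
No augmenting path remains; maximum matching = 4.
König certificate: {A1, A2, A4, B1} is a vertex cover of size 4 (every listed pair touches it), so no matching can be larger.

4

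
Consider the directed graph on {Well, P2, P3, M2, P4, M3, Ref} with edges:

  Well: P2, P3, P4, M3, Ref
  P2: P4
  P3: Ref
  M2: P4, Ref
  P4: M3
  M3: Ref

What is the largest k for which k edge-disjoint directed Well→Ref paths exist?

3

Assign every edge capacity 1; by Menger, the answer equals the max flow.
Path Well→Ref (+1); total 1.
Path Well→P3→Ref (+1); total 2.
Path Well→M3→Ref (+1); total 3.
No residual Well→Ref path; max flow = 3.
Certifying cut of size 3: {M3→Ref, Well→P3, Well→Ref}.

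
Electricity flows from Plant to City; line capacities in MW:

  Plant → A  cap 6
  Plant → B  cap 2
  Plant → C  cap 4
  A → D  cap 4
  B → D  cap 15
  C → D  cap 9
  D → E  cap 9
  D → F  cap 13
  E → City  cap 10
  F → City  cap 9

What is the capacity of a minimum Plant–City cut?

10

Augment Plant→A→D→E→City: bottleneck 4, flow now 4.
Augment Plant→B→D→E→City: bottleneck 2, flow now 6.
Augment Plant→C→D→E→City: bottleneck 3, flow now 9.
Augment Plant→C→D→F→City: bottleneck 1, flow now 10.
No augmenting path remains; maximum flow = 10.
By max-flow min-cut, the minimum cut capacity equals the max flow.
In the residual graph, reachable from Plant: {Plant, A}.
Min-cut edges: Plant→B (2), Plant→C (4), A→D (4); capacity 2 + 4 + 4 = 10.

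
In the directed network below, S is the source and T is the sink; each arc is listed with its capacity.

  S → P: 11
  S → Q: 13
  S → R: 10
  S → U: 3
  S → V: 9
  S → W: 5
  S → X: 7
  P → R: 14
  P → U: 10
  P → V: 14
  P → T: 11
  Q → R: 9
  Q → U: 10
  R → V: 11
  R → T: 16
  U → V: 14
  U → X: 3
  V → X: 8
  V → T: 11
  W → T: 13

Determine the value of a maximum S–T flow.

43

Augment S→P→T: bottleneck 11, flow now 11.
Augment S→R→T: bottleneck 10, flow now 21.
Augment S→V→T: bottleneck 9, flow now 30.
Augment S→W→T: bottleneck 5, flow now 35.
Augment S→Q→R→T: bottleneck 6, flow now 41.
Augment S→U→V→T: bottleneck 2, flow now 43.
No augmenting path remains; maximum flow = 43.
In the residual graph, reachable from S: {S, Q, R, U, V, X}.
Min-cut edges: S→P (11), S→W (5), R→T (16), V→T (11); capacity 11 + 5 + 16 + 11 = 43.
This cut is saturated, so no flow can exceed 43.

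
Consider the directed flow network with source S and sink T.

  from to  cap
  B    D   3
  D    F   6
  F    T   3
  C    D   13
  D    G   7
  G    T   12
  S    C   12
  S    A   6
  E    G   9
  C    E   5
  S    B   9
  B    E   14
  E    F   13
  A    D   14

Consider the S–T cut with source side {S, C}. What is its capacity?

Edges leaving {S, C}: S→A (6), S→B (9), C→D (13), C→E (5).
Cut capacity = 6 + 9 + 13 + 5 = 33.

33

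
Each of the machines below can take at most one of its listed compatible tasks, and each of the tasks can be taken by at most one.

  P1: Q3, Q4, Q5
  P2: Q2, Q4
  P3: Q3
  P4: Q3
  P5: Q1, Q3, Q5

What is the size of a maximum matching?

Unit-capacity flow: source→left, listed edges, right→sink; max matching = max flow.
Augmenting path P1→Q3 (+1); matched 1.
Augmenting path P2→Q2 (+1); matched 2.
Augmenting path P5→Q1 (+1); matched 3.
Augmenting path P3→Q3→P1→Q4 (+1); matched 4.
No augmenting path remains; maximum matching = 4.
König certificate: {P1, P2, P5, Q3} is a vertex cover of size 4 (every listed pair touches it), so no matching can be larger.

4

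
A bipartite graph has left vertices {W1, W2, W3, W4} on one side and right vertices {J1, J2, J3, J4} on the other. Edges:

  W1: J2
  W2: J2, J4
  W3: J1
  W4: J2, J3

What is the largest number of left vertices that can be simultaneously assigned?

4

Unit-capacity flow: source→left, listed edges, right→sink; max matching = max flow.
Augmenting path W1→J2 (+1); matched 1.
Augmenting path W2→J4 (+1); matched 2.
Augmenting path W3→J1 (+1); matched 3.
Augmenting path W4→J3 (+1); matched 4.
No augmenting path remains; maximum matching = 4.
König certificate: {W1, W2, W3, W4} is a vertex cover of size 4 (every listed pair touches it), so no matching can be larger.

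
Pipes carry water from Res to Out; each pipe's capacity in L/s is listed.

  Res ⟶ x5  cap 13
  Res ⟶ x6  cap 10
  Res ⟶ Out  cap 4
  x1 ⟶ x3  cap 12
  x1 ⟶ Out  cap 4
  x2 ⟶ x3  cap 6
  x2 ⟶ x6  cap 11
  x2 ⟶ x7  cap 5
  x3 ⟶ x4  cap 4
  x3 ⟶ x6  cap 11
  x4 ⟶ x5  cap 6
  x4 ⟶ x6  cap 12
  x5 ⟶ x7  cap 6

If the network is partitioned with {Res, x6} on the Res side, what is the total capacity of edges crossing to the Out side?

17

Edges leaving {Res, x6}: Res→x5 (13), Res→Out (4).
Cut capacity = 13 + 4 = 17.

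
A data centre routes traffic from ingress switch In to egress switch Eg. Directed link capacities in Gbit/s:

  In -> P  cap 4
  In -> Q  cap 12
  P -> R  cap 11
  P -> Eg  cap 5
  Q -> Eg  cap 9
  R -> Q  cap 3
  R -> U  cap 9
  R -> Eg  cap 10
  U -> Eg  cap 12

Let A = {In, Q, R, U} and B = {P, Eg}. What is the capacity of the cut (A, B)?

Edges leaving {In, Q, R, U}: In→P (4), Q→Eg (9), R→Eg (10), U→Eg (12).
Cut capacity = 4 + 9 + 10 + 12 = 35.

35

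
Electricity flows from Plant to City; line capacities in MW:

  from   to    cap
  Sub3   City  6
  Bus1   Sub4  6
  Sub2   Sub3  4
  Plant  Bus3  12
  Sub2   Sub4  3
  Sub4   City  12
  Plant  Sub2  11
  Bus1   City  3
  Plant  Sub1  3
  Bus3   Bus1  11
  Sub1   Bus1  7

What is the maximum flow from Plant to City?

16

Augment Plant→Sub2→Sub3→City: bottleneck 4, flow now 4.
Augment Plant→Sub2→Sub4→City: bottleneck 3, flow now 7.
Augment Plant→Bus3→Bus1→City: bottleneck 3, flow now 10.
Augment Plant→Bus3→Bus1→Sub4→City: bottleneck 6, flow now 16.
No augmenting path remains; maximum flow = 16.
In the residual graph, reachable from Plant: {Plant, Sub2, Bus3, Sub1, Bus1}.
Min-cut edges: Sub2→Sub3 (4), Sub2→Sub4 (3), Bus1→Sub4 (6), Bus1→City (3); capacity 4 + 3 + 6 + 3 = 16.
This cut is saturated, so no flow can exceed 16.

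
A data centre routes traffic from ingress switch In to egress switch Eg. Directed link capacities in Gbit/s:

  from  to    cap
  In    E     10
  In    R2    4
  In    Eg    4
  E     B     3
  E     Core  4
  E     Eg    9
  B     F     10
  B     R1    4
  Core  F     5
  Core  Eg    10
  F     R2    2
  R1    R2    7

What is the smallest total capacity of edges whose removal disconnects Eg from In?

Augment In→Eg: bottleneck 4, flow now 4.
Augment In→E→Eg: bottleneck 9, flow now 13.
Augment In→E→Core→Eg: bottleneck 1, flow now 14.
No augmenting path remains; maximum flow = 14.
By max-flow min-cut, the minimum cut capacity equals the max flow.
In the residual graph, reachable from In: {In, R2}.
Min-cut edges: In→E (10), In→Eg (4); capacity 10 + 4 = 14.

14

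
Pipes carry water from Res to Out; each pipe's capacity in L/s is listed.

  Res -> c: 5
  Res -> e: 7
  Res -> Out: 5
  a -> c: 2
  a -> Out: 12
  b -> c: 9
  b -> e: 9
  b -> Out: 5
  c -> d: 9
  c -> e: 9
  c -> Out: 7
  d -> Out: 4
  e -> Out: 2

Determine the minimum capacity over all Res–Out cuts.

Augment Res→Out: bottleneck 5, flow now 5.
Augment Res→c→Out: bottleneck 5, flow now 10.
Augment Res→e→Out: bottleneck 2, flow now 12.
No augmenting path remains; maximum flow = 12.
By max-flow min-cut, the minimum cut capacity equals the max flow.
In the residual graph, reachable from Res: {Res, e}.
Min-cut edges: Res→c (5), Res→Out (5), e→Out (2); capacity 5 + 5 + 2 = 12.

12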